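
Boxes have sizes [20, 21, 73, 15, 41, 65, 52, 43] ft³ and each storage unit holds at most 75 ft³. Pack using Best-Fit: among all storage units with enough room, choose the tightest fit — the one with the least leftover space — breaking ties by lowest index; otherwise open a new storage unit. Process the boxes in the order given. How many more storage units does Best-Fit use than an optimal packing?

1

Best-Fit: [20,21,15] [73] [41] [65] [52] [43] → 6 storage units.
Total size 330 ft³; any packing needs at least ⌈330/75⌉ = 5 storage units.
An optimal packing achieves that bound: [73] [65] [52,21] [43,20] [41,15] → 5 storage units.
Excess: 6 − 5 = 1.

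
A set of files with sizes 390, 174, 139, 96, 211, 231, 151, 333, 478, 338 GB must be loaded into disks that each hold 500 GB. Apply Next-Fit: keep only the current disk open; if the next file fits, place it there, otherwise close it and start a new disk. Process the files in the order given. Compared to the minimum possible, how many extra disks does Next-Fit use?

Next-Fit: [390] [174,139,96] [211,231] [151,333] [478] [338] → 6 disks.
Total size 2541 GB; any packing needs at least ⌈2541/500⌉ = 6 disks.
So 6 is already optimal.

0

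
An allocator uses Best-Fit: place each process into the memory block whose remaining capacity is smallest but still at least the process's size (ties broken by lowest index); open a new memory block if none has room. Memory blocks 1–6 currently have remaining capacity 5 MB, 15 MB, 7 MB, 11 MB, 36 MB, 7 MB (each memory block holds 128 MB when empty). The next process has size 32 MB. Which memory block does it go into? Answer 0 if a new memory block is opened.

5

Memory blocks with room: memory block 5 (36 MB).
Tightest fit is memory block 5 with 36 MB free.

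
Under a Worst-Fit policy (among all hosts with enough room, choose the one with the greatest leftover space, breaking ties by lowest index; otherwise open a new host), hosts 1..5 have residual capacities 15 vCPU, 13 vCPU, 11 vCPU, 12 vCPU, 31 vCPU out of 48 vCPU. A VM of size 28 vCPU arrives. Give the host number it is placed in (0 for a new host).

Hosts with room: host 5 (31 vCPU).
Most room is host 5 with 31 vCPU free.

5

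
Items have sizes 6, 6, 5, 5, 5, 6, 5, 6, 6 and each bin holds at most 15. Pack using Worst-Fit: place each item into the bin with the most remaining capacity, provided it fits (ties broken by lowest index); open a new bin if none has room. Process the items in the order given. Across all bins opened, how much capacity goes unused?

10

6 → bin 1 (remaining 9)
6 → bin 1 (remaining 3)
5 → bin 2 (remaining 10)
5 → bin 2 (remaining 5)
5 → bin 2 (remaining 0)
6 → bin 3 (remaining 9)
5 → bin 3 (remaining 4)
6 → bin 4 (remaining 9)
6 → bin 4 (remaining 3)
4 bins × 15 = 60; used 50; unused 10.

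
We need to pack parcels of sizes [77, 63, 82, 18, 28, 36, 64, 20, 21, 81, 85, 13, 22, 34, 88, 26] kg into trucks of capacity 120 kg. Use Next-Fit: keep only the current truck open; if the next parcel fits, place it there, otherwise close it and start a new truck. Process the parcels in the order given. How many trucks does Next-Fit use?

9

Put 77 kg in truck 1; 43 kg remain.
Put 63 kg in truck 2; 57 kg remain.
Put 82 kg in truck 3; 38 kg remain.
Put 18 kg in truck 3; 20 kg remain.
Put 28 kg in truck 4; 92 kg remain.
Put 36 kg in truck 4; 56 kg remain.
Put 64 kg in truck 5; 56 kg remain.
Put 20 kg in truck 5; 36 kg remain.
Put 21 kg in truck 5; 15 kg remain.
Put 81 kg in truck 6; 39 kg remain.
Put 85 kg in truck 7; 35 kg remain.
Put 13 kg in truck 7; 22 kg remain.
Put 22 kg in truck 7; 0 kg remain.
Put 34 kg in truck 8; 86 kg remain.
Put 88 kg in truck 9; 32 kg remain.
Put 26 kg in truck 9; 6 kg remain.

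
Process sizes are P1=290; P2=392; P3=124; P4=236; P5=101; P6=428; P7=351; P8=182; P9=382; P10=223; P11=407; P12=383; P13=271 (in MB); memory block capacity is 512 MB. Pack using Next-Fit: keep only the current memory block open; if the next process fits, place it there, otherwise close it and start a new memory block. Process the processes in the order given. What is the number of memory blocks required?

Put P1 (290 MB) in memory block 1; 222 MB remain.
Put P2 (392 MB) in memory block 2; 120 MB remain.
Put P3 (124 MB) in memory block 3; 388 MB remain.
Put P4 (236 MB) in memory block 3; 152 MB remain.
Put P5 (101 MB) in memory block 3; 51 MB remain.
Put P6 (428 MB) in memory block 4; 84 MB remain.
Put P7 (351 MB) in memory block 5; 161 MB remain.
Put P8 (182 MB) in memory block 6; 330 MB remain.
Put P9 (382 MB) in memory block 7; 130 MB remain.
Put P10 (223 MB) in memory block 8; 289 MB remain.
Put P11 (407 MB) in memory block 9; 105 MB remain.
Put P12 (383 MB) in memory block 10; 129 MB remain.
Put P13 (271 MB) in memory block 11; 241 MB remain.

11 memory blocks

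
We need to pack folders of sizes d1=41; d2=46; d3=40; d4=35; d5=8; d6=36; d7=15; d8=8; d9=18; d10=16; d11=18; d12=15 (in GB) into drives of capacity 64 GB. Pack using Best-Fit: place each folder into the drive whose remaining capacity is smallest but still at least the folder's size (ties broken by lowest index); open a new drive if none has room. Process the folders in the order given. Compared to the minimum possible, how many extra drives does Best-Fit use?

Best-Fit: [41,15,8] [46,8] [40,18] [35,18] [36,16] [15] → 6 drives.
Total size 296 GB; any packing needs at least ⌈296/64⌉ = 5 drives.
An optimal packing achieves that bound: [46,18] [41,18] [40,16,8] [36,15,8] [35,15] → 5 drives.
Excess: 6 − 5 = 1.

1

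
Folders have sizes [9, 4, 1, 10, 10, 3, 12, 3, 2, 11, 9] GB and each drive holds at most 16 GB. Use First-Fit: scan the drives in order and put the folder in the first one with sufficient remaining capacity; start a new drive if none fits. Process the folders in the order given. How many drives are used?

Put 9 GB in drive 1; 7 GB remain.
Put 4 GB in drive 1; 3 GB remain.
Put 1 GB in drive 1; 2 GB remain.
Put 10 GB in drive 2; 6 GB remain.
Put 10 GB in drive 3; 6 GB remain.
Put 3 GB in drive 2; 3 GB remain.
Put 12 GB in drive 4; 4 GB remain.
Put 3 GB in drive 2; 0 GB remain.
Put 2 GB in drive 1; 0 GB remain.
Put 11 GB in drive 5; 5 GB remain.
Put 9 GB in drive 6; 7 GB remain.
Final drives: [9,4,1,2] [10,3,3] [10] [12] [11] [9].

6 drives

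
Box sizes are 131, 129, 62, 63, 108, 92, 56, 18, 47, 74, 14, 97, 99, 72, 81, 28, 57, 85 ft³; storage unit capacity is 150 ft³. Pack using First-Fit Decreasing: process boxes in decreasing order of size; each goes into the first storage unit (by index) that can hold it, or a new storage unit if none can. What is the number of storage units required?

10

Sorted descending: 131, 129, 108, 99, 97, 92, 85, 81, 74, 72, 63, 62, 57, 56, 47, 28, 18, 14.
Put 131 ft³ in storage unit 1; 19 ft³ remain.
Put 129 ft³ in storage unit 2; 21 ft³ remain.
Put 108 ft³ in storage unit 3; 42 ft³ remain.
Put 99 ft³ in storage unit 4; 51 ft³ remain.
Put 97 ft³ in storage unit 5; 53 ft³ remain.
Put 92 ft³ in storage unit 6; 58 ft³ remain.
Put 85 ft³ in storage unit 7; 65 ft³ remain.
Put 81 ft³ in storage unit 8; 69 ft³ remain.
Put 74 ft³ in storage unit 9; 76 ft³ remain.
Put 72 ft³ in storage unit 9; 4 ft³ remain.
Put 63 ft³ in storage unit 7; 2 ft³ remain.
Put 62 ft³ in storage unit 8; 7 ft³ remain.
Put 57 ft³ in storage unit 6; 1 ft³ remain.
Put 56 ft³ in storage unit 10; 94 ft³ remain.
Put 47 ft³ in storage unit 4; 4 ft³ remain.
Put 28 ft³ in storage unit 3; 14 ft³ remain.
Put 18 ft³ in storage unit 1; 1 ft³ remain.
Put 14 ft³ in storage unit 2; 7 ft³ remain.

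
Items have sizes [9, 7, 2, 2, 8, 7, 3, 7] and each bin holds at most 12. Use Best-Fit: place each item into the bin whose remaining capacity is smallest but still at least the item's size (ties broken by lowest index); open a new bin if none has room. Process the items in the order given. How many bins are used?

9 → bin 1 (remaining 3)
7 → bin 2 (remaining 5)
2 → bin 1 (remaining 1)
2 → bin 2 (remaining 3)
8 → bin 3 (remaining 4)
7 → bin 4 (remaining 5)
3 → bin 2 (remaining 0)
7 → bin 5 (remaining 5)

5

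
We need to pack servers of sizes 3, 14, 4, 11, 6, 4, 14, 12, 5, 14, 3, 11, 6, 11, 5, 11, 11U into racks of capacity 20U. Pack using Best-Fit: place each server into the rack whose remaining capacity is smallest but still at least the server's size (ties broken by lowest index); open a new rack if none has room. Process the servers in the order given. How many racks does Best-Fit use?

rack 1: place 3U, 17U left
rack 1: place 14U, 3U left
rack 2: place 4U, 16U left
rack 2: place 11U, 5U left
rack 3: place 6U, 14U left
rack 2: place 4U, 1U left
rack 3: place 14U, 0U left
rack 4: place 12U, 8U left
rack 4: place 5U, 3U left
rack 5: place 14U, 6U left
rack 1: place 3U, 0U left
rack 6: place 11U, 9U left
rack 5: place 6U, 0U left
rack 7: place 11U, 9U left
rack 6: place 5U, 4U left
rack 8: place 11U, 9U left
rack 9: place 11U, 9U left
Final racks: [3,14,3] [4,11,4] [6,14] [12,5] [14,6] [11,5] [11] [11] [11].

9 racks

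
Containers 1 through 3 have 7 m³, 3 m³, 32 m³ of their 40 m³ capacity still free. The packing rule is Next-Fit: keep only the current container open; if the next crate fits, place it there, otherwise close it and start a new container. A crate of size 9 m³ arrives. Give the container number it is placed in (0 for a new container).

Next-Fit only looks at container 3, which has 32 m³ free.
9 m³ fits there.

3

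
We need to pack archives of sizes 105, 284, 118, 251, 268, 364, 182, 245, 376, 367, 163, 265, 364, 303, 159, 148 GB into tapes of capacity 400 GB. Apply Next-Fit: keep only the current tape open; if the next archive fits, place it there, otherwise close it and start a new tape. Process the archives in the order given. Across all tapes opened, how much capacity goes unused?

tape 1: place 105 GB, 295 GB left
tape 1: place 284 GB, 11 GB left
tape 2: place 118 GB, 282 GB left
tape 2: place 251 GB, 31 GB left
tape 3: place 268 GB, 132 GB left
tape 4: place 364 GB, 36 GB left
tape 5: place 182 GB, 218 GB left
tape 6: place 245 GB, 155 GB left
tape 7: place 376 GB, 24 GB left
tape 8: place 367 GB, 33 GB left
tape 9: place 163 GB, 237 GB left
tape 10: place 265 GB, 135 GB left
tape 11: place 364 GB, 36 GB left
tape 12: place 303 GB, 97 GB left
tape 13: place 159 GB, 241 GB left
tape 13: place 148 GB, 93 GB left
13 tapes × 400 GB = 5200 GB; used 3962 GB; unused 1238 GB.

1238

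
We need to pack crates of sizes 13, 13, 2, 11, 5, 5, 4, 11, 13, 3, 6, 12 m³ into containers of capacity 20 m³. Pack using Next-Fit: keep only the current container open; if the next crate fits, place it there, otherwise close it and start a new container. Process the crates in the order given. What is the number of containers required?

6

container 1: place 13 m³, 7 m³ left
container 2: place 13 m³, 7 m³ left
container 2: place 2 m³, 5 m³ left
container 3: place 11 m³, 9 m³ left
container 3: place 5 m³, 4 m³ left
container 4: place 5 m³, 15 m³ left
container 4: place 4 m³, 11 m³ left
container 4: place 11 m³, 0 m³ left
container 5: place 13 m³, 7 m³ left
container 5: place 3 m³, 4 m³ left
container 6: place 6 m³, 14 m³ left
container 6: place 12 m³, 2 m³ left
Final containers: [13] [13,2] [11,5] [5,4,11] [13,3] [6,12].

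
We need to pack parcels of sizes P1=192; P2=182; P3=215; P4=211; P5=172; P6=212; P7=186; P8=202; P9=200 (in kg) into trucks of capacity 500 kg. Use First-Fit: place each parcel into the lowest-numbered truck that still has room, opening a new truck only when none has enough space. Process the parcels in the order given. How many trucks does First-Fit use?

Put P1 (192 kg) in truck 1; 308 kg remain.
Put P2 (182 kg) in truck 1; 126 kg remain.
Put P3 (215 kg) in truck 2; 285 kg remain.
Put P4 (211 kg) in truck 2; 74 kg remain.
Put P5 (172 kg) in truck 3; 328 kg remain.
Put P6 (212 kg) in truck 3; 116 kg remain.
Put P7 (186 kg) in truck 4; 314 kg remain.
Put P8 (202 kg) in truck 4; 112 kg remain.
Put P9 (200 kg) in truck 5; 300 kg remain.

5 trucks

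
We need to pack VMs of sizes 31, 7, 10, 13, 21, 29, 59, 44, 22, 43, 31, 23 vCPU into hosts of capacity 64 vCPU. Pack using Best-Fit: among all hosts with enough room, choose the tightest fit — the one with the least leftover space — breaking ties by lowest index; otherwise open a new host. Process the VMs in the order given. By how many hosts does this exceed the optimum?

1

Best-Fit: [31,7,10,13] [21,29] [59] [44] [22,31] [43] [23] → 7 hosts.
Total size 333 vCPU; any packing needs at least ⌈333/64⌉ = 6 hosts.
An optimal packing achieves that bound: [59] [44,13,7] [43,21] [31,31] [29,23,10] [22] → 6 hosts.
Excess: 7 − 6 = 1.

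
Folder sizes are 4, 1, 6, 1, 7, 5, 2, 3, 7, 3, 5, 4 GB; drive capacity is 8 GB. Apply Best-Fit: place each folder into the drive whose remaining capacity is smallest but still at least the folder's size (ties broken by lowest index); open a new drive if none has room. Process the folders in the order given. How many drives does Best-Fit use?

drive 1: place 4 GB, 4 GB left
drive 1: place 1 GB, 3 GB left
drive 2: place 6 GB, 2 GB left
drive 2: place 1 GB, 1 GB left
drive 3: place 7 GB, 1 GB left
drive 4: place 5 GB, 3 GB left
drive 1: place 2 GB, 1 GB left
drive 4: place 3 GB, 0 GB left
drive 5: place 7 GB, 1 GB left
drive 6: place 3 GB, 5 GB left
drive 6: place 5 GB, 0 GB left
drive 7: place 4 GB, 4 GB left

7 drives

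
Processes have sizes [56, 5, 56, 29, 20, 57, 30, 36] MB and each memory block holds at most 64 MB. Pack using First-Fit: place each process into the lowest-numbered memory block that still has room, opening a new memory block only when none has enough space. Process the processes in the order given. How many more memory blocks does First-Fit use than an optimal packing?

First-Fit: [56,5] [56] [29,20] [57] [30] [36] → 6 memory blocks.
Total size 289 MB; any packing needs at least ⌈289/64⌉ = 5 memory blocks.
An optimal packing achieves that bound: [57,5] [56] [56] [36,20] [30,29] → 5 memory blocks.
Excess: 6 − 5 = 1.

1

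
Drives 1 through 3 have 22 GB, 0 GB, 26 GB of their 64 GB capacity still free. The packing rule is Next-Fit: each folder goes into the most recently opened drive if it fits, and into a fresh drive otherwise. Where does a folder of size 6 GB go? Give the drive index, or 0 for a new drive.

3

Next-Fit only looks at drive 3, which has 26 GB free.
6 GB fits there.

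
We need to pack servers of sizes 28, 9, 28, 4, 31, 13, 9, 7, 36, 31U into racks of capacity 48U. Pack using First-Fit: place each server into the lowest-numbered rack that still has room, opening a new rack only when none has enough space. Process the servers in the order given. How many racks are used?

5

Put 28U in rack 1; 20U remain.
Put 9U in rack 1; 11U remain.
Put 28U in rack 2; 20U remain.
Put 4U in rack 1; 7U remain.
Put 31U in rack 3; 17U remain.
Put 13U in rack 2; 7U remain.
Put 9U in rack 3; 8U remain.
Put 7U in rack 1; 0U remain.
Put 36U in rack 4; 12U remain.
Put 31U in rack 5; 17U remain.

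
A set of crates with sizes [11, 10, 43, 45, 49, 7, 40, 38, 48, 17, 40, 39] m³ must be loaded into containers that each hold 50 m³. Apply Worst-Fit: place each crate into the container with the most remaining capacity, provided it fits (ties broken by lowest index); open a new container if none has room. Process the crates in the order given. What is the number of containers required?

9 containers

container 1: place 11 m³, 39 m³ left
container 1: place 10 m³, 29 m³ left
container 2: place 43 m³, 7 m³ left
container 3: place 45 m³, 5 m³ left
container 4: place 49 m³, 1 m³ left
container 1: place 7 m³, 22 m³ left
container 5: place 40 m³, 10 m³ left
container 6: place 38 m³, 12 m³ left
container 7: place 48 m³, 2 m³ left
container 1: place 17 m³, 5 m³ left
container 8: place 40 m³, 10 m³ left
container 9: place 39 m³, 11 m³ left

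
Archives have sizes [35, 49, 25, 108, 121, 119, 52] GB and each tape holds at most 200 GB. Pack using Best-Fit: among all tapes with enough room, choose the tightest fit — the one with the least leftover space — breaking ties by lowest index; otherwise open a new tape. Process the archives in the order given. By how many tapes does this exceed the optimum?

1

Best-Fit: [35,49,25] [108] [121,52] [119] → 4 tapes.
Total size 509 GB; any packing needs at least ⌈509/200⌉ = 3 tapes.
An optimal packing achieves that bound: [121,52,25] [119,49] [108,35] → 3 tapes.
Excess: 4 − 3 = 1.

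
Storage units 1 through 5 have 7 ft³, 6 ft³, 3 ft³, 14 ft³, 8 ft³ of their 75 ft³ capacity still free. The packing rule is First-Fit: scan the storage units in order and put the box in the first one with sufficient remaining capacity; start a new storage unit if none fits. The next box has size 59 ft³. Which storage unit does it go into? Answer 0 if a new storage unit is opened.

No storage unit has ≥ 59 ft³ free, so a new storage unit is opened.

0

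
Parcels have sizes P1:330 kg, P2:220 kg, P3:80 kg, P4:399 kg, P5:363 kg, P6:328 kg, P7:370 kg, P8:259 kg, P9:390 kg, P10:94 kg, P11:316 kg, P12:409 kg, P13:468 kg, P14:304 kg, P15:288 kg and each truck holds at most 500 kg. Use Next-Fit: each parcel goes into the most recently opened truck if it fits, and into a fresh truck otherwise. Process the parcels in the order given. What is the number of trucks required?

truck 1: place P1 (330 kg), 170 kg left
truck 2: place P2 (220 kg), 280 kg left
truck 2: place P3 (80 kg), 200 kg left
truck 3: place P4 (399 kg), 101 kg left
truck 4: place P5 (363 kg), 137 kg left
truck 5: place P6 (328 kg), 172 kg left
truck 6: place P7 (370 kg), 130 kg left
truck 7: place P8 (259 kg), 241 kg left
truck 8: place P9 (390 kg), 110 kg left
truck 8: place P10 (94 kg), 16 kg left
truck 9: place P11 (316 kg), 184 kg left
truck 10: place P12 (409 kg), 91 kg left
truck 11: place P13 (468 kg), 32 kg left
truck 12: place P14 (304 kg), 196 kg left
truck 13: place P15 (288 kg), 212 kg left

13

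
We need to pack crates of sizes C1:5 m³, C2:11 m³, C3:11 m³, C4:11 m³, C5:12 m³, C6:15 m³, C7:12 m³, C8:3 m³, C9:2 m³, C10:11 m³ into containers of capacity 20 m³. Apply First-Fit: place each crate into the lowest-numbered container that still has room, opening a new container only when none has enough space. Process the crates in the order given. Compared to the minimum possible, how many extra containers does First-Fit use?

0

First-Fit: [5,11,3] [11,2] [11] [12] [15] [12] [11] → 7 containers.
7 crates exceed 10 m³ (half the capacity), and no two of those can share a container, so at least 7 containers are needed.
So 7 is already optimal.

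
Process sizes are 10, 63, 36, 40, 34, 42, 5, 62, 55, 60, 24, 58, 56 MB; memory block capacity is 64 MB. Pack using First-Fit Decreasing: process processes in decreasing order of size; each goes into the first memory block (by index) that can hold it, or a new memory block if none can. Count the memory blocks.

Sorted descending: 63, 62, 60, 58, 56, 55, 42, 40, 36, 34, 24, 10, 5.
memory block 1: place 63 MB, 1 MB left
memory block 2: place 62 MB, 2 MB left
memory block 3: place 60 MB, 4 MB left
memory block 4: place 58 MB, 6 MB left
memory block 5: place 56 MB, 8 MB left
memory block 6: place 55 MB, 9 MB left
memory block 7: place 42 MB, 22 MB left
memory block 8: place 40 MB, 24 MB left
memory block 9: place 36 MB, 28 MB left
memory block 10: place 34 MB, 30 MB left
memory block 8: place 24 MB, 0 MB left
memory block 7: place 10 MB, 12 MB left
memory block 4: place 5 MB, 1 MB left
Final memory blocks: [63] [62] [60] [58,5] [56] [55] [42,10] [40,24] [36] [34].

10 memory blocks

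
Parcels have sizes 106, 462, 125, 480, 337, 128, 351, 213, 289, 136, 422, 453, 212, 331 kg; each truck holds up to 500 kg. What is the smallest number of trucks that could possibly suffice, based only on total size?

9 trucks

Total size = 106 + 462 + 125 + 480 + 337 + 128 + 351 + 213 + 289 + 136 + 422 + 453 + 212 + 331 = 4045 kg.
⌈4045 / 500⌉ = 9.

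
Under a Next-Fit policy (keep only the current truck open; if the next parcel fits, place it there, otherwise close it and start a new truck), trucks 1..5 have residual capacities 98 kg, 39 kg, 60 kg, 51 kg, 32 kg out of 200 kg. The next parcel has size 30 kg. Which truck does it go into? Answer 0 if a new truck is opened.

Next-Fit only looks at truck 5, which has 32 kg free.
30 kg fits there.

5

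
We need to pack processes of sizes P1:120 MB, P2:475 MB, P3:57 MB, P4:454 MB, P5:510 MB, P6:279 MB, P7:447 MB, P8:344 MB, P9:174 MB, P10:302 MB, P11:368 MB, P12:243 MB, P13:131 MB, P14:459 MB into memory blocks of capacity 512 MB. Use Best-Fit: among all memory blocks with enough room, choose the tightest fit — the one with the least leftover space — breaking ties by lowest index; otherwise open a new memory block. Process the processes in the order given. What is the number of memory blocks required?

memory block 1: place P1 (120 MB), 392 MB left
memory block 2: place P2 (475 MB), 37 MB left
memory block 1: place P3 (57 MB), 335 MB left
memory block 3: place P4 (454 MB), 58 MB left
memory block 4: place P5 (510 MB), 2 MB left
memory block 1: place P6 (279 MB), 56 MB left
memory block 5: place P7 (447 MB), 65 MB left
memory block 6: place P8 (344 MB), 168 MB left
memory block 7: place P9 (174 MB), 338 MB left
memory block 7: place P10 (302 MB), 36 MB left
memory block 8: place P11 (368 MB), 144 MB left
memory block 9: place P12 (243 MB), 269 MB left
memory block 8: place P13 (131 MB), 13 MB left
memory block 10: place P14 (459 MB), 53 MB left

10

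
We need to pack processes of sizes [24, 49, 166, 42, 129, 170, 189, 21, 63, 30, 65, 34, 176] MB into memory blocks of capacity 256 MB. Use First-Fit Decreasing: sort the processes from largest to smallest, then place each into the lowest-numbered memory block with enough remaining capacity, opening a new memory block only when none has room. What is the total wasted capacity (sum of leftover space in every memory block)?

Sorted descending: 189, 176, 170, 166, 129, 65, 63, 49, 42, 34, 30, 24, 21.
Put 189 MB in memory block 1; 67 MB remain.
Put 176 MB in memory block 2; 80 MB remain.
Put 170 MB in memory block 3; 86 MB remain.
Put 166 MB in memory block 4; 90 MB remain.
Put 129 MB in memory block 5; 127 MB remain.
Put 65 MB in memory block 1; 2 MB remain.
Put 63 MB in memory block 2; 17 MB remain.
Put 49 MB in memory block 3; 37 MB remain.
Put 42 MB in memory block 4; 48 MB remain.
Put 34 MB in memory block 3; 3 MB remain.
Put 30 MB in memory block 4; 18 MB remain.
Put 24 MB in memory block 5; 103 MB remain.
Put 21 MB in memory block 5; 82 MB remain.
5 memory blocks × 256 MB = 1280 MB; used 1158 MB; unused 122 MB.

122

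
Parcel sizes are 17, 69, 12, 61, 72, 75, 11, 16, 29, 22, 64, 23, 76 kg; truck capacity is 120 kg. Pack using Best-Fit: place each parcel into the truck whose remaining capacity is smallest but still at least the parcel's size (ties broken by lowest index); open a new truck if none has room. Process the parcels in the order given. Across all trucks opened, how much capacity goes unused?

Put 17 kg in truck 1; 103 kg remain.
Put 69 kg in truck 1; 34 kg remain.
Put 12 kg in truck 1; 22 kg remain.
Put 61 kg in truck 2; 59 kg remain.
Put 72 kg in truck 3; 48 kg remain.
Put 75 kg in truck 4; 45 kg remain.
Put 11 kg in truck 1; 11 kg remain.
Put 16 kg in truck 4; 29 kg remain.
Put 29 kg in truck 4; 0 kg remain.
Put 22 kg in truck 3; 26 kg remain.
Put 64 kg in truck 5; 56 kg remain.
Put 23 kg in truck 3; 3 kg remain.
Put 76 kg in truck 6; 44 kg remain.
6 trucks × 120 kg = 720 kg; used 547 kg; unused 173 kg.

173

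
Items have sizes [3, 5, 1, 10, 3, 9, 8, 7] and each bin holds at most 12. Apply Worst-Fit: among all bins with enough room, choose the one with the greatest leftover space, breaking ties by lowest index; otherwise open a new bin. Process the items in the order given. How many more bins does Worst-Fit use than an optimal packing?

Worst-Fit: [3,5,1,3] [10] [9] [8] [7] → 5 bins.
Total size 46; any packing needs at least ⌈46/12⌉ = 4 bins.
An optimal packing achieves that bound: [10,1] [9,3] [8,3] [7,5] → 4 bins.
Excess: 5 − 4 = 1.

1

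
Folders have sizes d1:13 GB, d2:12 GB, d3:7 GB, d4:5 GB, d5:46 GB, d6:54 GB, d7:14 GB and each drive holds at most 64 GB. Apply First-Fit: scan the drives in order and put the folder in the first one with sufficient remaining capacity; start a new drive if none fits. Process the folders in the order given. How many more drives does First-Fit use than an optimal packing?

0

First-Fit: [13,12,7,5,14] [46] [54] → 3 drives.
Total size 151 GB; any packing needs at least ⌈151/64⌉ = 3 drives.
So 3 is already optimal.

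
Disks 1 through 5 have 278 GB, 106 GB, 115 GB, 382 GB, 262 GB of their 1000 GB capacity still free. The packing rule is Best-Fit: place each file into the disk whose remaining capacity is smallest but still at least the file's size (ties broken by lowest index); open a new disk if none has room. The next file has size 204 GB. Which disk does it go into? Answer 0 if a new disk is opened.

Disks with room: disk 1 (278 GB), disk 4 (382 GB), disk 5 (262 GB).
Tightest fit is disk 5 with 262 GB free.

5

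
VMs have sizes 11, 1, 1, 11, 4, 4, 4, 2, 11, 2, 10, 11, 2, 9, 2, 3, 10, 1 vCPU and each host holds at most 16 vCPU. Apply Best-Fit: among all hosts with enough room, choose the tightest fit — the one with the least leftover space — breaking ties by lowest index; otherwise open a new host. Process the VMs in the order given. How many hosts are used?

8

host 1: place 11 vCPU, 5 vCPU left
host 1: place 1 vCPU, 4 vCPU left
host 1: place 1 vCPU, 3 vCPU left
host 2: place 11 vCPU, 5 vCPU left
host 2: place 4 vCPU, 1 vCPU left
host 3: place 4 vCPU, 12 vCPU left
host 3: place 4 vCPU, 8 vCPU left
host 1: place 2 vCPU, 1 vCPU left
host 4: place 11 vCPU, 5 vCPU left
host 4: place 2 vCPU, 3 vCPU left
host 5: place 10 vCPU, 6 vCPU left
host 6: place 11 vCPU, 5 vCPU left
host 4: place 2 vCPU, 1 vCPU left
host 7: place 9 vCPU, 7 vCPU left
host 6: place 2 vCPU, 3 vCPU left
host 6: place 3 vCPU, 0 vCPU left
host 8: place 10 vCPU, 6 vCPU left
host 1: place 1 vCPU, 0 vCPU left
Final hosts: [11,1,1,2,1] [11,4] [4,4] [11,2,2] [10] [11,2,3] [9] [10].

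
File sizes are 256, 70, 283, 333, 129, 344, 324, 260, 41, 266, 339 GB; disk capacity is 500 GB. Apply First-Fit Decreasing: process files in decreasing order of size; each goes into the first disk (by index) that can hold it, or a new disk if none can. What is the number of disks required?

Sorted descending: 344, 339, 333, 324, 283, 266, 260, 256, 129, 70, 41.
disk 1: place 344 GB, 156 GB left
disk 2: place 339 GB, 161 GB left
disk 3: place 333 GB, 167 GB left
disk 4: place 324 GB, 176 GB left
disk 5: place 283 GB, 217 GB left
disk 6: place 266 GB, 234 GB left
disk 7: place 260 GB, 240 GB left
disk 8: place 256 GB, 244 GB left
disk 1: place 129 GB, 27 GB left
disk 2: place 70 GB, 91 GB left
disk 2: place 41 GB, 50 GB left

8 disks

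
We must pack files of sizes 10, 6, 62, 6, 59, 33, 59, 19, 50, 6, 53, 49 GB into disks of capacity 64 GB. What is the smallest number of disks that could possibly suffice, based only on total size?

7

Total size = 10 + 6 + 62 + 6 + 59 + 33 + 59 + 19 + 50 + 6 + 53 + 49 = 412 GB.
⌈412 / 64⌉ = 7.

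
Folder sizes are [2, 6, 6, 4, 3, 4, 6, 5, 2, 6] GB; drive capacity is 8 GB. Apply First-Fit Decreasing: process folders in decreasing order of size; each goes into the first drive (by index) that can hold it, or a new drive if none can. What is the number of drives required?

6

Sorted descending: 6, 6, 6, 6, 5, 4, 4, 3, 2, 2.
6 GB → drive 1 (remaining 2 GB)
6 GB → drive 2 (remaining 2 GB)
6 GB → drive 3 (remaining 2 GB)
6 GB → drive 4 (remaining 2 GB)
5 GB → drive 5 (remaining 3 GB)
4 GB → drive 6 (remaining 4 GB)
4 GB → drive 6 (remaining 0 GB)
3 GB → drive 5 (remaining 0 GB)
2 GB → drive 1 (remaining 0 GB)
2 GB → drive 2 (remaining 0 GB)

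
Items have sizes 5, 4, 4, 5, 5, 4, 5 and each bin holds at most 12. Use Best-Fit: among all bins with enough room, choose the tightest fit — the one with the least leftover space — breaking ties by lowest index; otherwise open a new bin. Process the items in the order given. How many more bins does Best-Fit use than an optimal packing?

1

Best-Fit: [5,4] [4,5] [5,4] [5] → 4 bins.
Total size 32; any packing needs at least ⌈32/12⌉ = 3 bins.
An optimal packing achieves that bound: [5,5] [5,5] [4,4,4] → 3 bins.
Excess: 4 − 3 = 1.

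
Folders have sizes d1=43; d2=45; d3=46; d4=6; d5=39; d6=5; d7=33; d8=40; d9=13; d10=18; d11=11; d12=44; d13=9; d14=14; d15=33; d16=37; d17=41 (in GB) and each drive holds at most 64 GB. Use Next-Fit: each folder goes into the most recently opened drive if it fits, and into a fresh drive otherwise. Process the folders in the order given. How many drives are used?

d1 (43 GB) → drive 1 (remaining 21 GB)
d2 (45 GB) → drive 2 (remaining 19 GB)
d3 (46 GB) → drive 3 (remaining 18 GB)
d4 (6 GB) → drive 3 (remaining 12 GB)
d5 (39 GB) → drive 4 (remaining 25 GB)
d6 (5 GB) → drive 4 (remaining 20 GB)
d7 (33 GB) → drive 5 (remaining 31 GB)
d8 (40 GB) → drive 6 (remaining 24 GB)
d9 (13 GB) → drive 6 (remaining 11 GB)
d10 (18 GB) → drive 7 (remaining 46 GB)
d11 (11 GB) → drive 7 (remaining 35 GB)
d12 (44 GB) → drive 8 (remaining 20 GB)
d13 (9 GB) → drive 8 (remaining 11 GB)
d14 (14 GB) → drive 9 (remaining 50 GB)
d15 (33 GB) → drive 9 (remaining 17 GB)
d16 (37 GB) → drive 10 (remaining 27 GB)
d17 (41 GB) → drive 11 (remaining 23 GB)

11 drives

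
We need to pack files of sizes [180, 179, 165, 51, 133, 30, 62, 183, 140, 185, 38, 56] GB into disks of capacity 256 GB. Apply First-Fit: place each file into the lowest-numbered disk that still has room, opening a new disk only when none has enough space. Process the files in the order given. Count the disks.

7

180 GB → disk 1 (remaining 76 GB)
179 GB → disk 2 (remaining 77 GB)
165 GB → disk 3 (remaining 91 GB)
51 GB → disk 1 (remaining 25 GB)
133 GB → disk 4 (remaining 123 GB)
30 GB → disk 2 (remaining 47 GB)
62 GB → disk 3 (remaining 29 GB)
183 GB → disk 5 (remaining 73 GB)
140 GB → disk 6 (remaining 116 GB)
185 GB → disk 7 (remaining 71 GB)
38 GB → disk 2 (remaining 9 GB)
56 GB → disk 4 (remaining 67 GB)
Final disks: [180,51] [179,30,38] [165,62] [133,56] [183] [140] [185].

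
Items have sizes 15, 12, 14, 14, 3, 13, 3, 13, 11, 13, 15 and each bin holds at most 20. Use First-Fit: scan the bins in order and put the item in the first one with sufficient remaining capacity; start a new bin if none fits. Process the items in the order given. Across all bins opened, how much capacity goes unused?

54

bin 1: place 15, 5 left
bin 2: place 12, 8 left
bin 3: place 14, 6 left
bin 4: place 14, 6 left
bin 1: place 3, 2 left
bin 5: place 13, 7 left
bin 2: place 3, 5 left
bin 6: place 13, 7 left
bin 7: place 11, 9 left
bin 8: place 13, 7 left
bin 9: place 15, 5 left
9 bins × 20 = 180; used 126; unused 54.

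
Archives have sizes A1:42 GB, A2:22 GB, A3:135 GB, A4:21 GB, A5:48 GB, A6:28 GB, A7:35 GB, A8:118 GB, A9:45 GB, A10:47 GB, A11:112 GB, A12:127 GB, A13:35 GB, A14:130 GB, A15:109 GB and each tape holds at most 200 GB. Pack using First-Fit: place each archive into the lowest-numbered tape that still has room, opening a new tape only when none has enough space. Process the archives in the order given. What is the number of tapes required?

Put A1 (42 GB) in tape 1; 158 GB remain.
Put A2 (22 GB) in tape 1; 136 GB remain.
Put A3 (135 GB) in tape 1; 1 GB remain.
Put A4 (21 GB) in tape 2; 179 GB remain.
Put A5 (48 GB) in tape 2; 131 GB remain.
Put A6 (28 GB) in tape 2; 103 GB remain.
Put A7 (35 GB) in tape 2; 68 GB remain.
Put A8 (118 GB) in tape 3; 82 GB remain.
Put A9 (45 GB) in tape 2; 23 GB remain.
Put A10 (47 GB) in tape 3; 35 GB remain.
Put A11 (112 GB) in tape 4; 88 GB remain.
Put A12 (127 GB) in tape 5; 73 GB remain.
Put A13 (35 GB) in tape 3; 0 GB remain.
Put A14 (130 GB) in tape 6; 70 GB remain.
Put A15 (109 GB) in tape 7; 91 GB remain.
Final tapes: [42,22,135] [21,48,28,35,45] [118,47,35] [112] [127] [130] [109].

7 tapes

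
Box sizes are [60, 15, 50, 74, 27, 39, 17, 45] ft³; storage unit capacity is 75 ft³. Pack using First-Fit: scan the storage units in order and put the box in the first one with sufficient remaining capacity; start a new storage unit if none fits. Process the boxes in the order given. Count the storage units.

Put 60 ft³ in storage unit 1; 15 ft³ remain.
Put 15 ft³ in storage unit 1; 0 ft³ remain.
Put 50 ft³ in storage unit 2; 25 ft³ remain.
Put 74 ft³ in storage unit 3; 1 ft³ remain.
Put 27 ft³ in storage unit 4; 48 ft³ remain.
Put 39 ft³ in storage unit 4; 9 ft³ remain.
Put 17 ft³ in storage unit 2; 8 ft³ remain.
Put 45 ft³ in storage unit 5; 30 ft³ remain.
Final storage units: [60,15] [50,17] [74] [27,39] [45].

5 storage units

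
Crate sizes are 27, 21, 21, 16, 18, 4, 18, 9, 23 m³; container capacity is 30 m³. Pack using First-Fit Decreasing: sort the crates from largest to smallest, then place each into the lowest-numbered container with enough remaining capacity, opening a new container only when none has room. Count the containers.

Sorted descending: 27, 23, 21, 21, 18, 18, 16, 9, 4.
27 m³ → container 1 (remaining 3 m³)
23 m³ → container 2 (remaining 7 m³)
21 m³ → container 3 (remaining 9 m³)
21 m³ → container 4 (remaining 9 m³)
18 m³ → container 5 (remaining 12 m³)
18 m³ → container 6 (remaining 12 m³)
16 m³ → container 7 (remaining 14 m³)
9 m³ → container 3 (remaining 0 m³)
4 m³ → container 2 (remaining 3 m³)

7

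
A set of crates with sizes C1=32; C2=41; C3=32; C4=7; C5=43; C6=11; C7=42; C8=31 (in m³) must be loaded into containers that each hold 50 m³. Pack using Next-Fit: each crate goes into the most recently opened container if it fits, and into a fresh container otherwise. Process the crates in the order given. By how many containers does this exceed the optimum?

1

Next-Fit: [32] [41] [32,7] [43] [11] [42] [31] → 7 containers.
6 crates exceed 25 m³ (half the capacity), and no two of those can share a container, so at least 6 containers are needed.
An optimal packing achieves that bound: [43,7] [42] [41] [32,11] [32] [31] → 6 containers.
Excess: 7 − 6 = 1.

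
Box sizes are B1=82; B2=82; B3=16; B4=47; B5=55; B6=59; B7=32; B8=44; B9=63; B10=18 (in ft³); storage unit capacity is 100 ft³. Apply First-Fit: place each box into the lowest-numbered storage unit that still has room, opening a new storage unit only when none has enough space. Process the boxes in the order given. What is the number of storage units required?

6

B1 (82 ft³) → storage unit 1 (remaining 18 ft³)
B2 (82 ft³) → storage unit 2 (remaining 18 ft³)
B3 (16 ft³) → storage unit 1 (remaining 2 ft³)
B4 (47 ft³) → storage unit 3 (remaining 53 ft³)
B5 (55 ft³) → storage unit 4 (remaining 45 ft³)
B6 (59 ft³) → storage unit 5 (remaining 41 ft³)
B7 (32 ft³) → storage unit 3 (remaining 21 ft³)
B8 (44 ft³) → storage unit 4 (remaining 1 ft³)
B9 (63 ft³) → storage unit 6 (remaining 37 ft³)
B10 (18 ft³) → storage unit 2 (remaining 0 ft³)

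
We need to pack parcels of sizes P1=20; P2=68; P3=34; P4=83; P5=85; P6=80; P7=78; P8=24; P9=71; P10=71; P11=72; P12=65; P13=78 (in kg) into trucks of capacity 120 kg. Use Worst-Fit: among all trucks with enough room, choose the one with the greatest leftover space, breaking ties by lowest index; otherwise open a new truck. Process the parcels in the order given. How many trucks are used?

Put P1 (20 kg) in truck 1; 100 kg remain.
Put P2 (68 kg) in truck 1; 32 kg remain.
Put P3 (34 kg) in truck 2; 86 kg remain.
Put P4 (83 kg) in truck 2; 3 kg remain.
Put P5 (85 kg) in truck 3; 35 kg remain.
Put P6 (80 kg) in truck 4; 40 kg remain.
Put P7 (78 kg) in truck 5; 42 kg remain.
Put P8 (24 kg) in truck 5; 18 kg remain.
Put P9 (71 kg) in truck 6; 49 kg remain.
Put P10 (71 kg) in truck 7; 49 kg remain.
Put P11 (72 kg) in truck 8; 48 kg remain.
Put P12 (65 kg) in truck 9; 55 kg remain.
Put P13 (78 kg) in truck 10; 42 kg remain.
Final trucks: [20,68] [34,83] [85] [80] [78,24] [71] [71] [72] [65] [78].

10 trucks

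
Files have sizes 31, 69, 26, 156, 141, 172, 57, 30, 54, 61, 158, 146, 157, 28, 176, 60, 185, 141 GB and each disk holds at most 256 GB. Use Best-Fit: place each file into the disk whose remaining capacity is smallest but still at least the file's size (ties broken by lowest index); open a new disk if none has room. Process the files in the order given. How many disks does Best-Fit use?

10 disks

Put 31 GB in disk 1; 225 GB remain.
Put 69 GB in disk 1; 156 GB remain.
Put 26 GB in disk 1; 130 GB remain.
Put 156 GB in disk 2; 100 GB remain.
Put 141 GB in disk 3; 115 GB remain.
Put 172 GB in disk 4; 84 GB remain.
Put 57 GB in disk 4; 27 GB remain.
Put 30 GB in disk 2; 70 GB remain.
Put 54 GB in disk 2; 16 GB remain.
Put 61 GB in disk 3; 54 GB remain.
Put 158 GB in disk 5; 98 GB remain.
Put 146 GB in disk 6; 110 GB remain.
Put 157 GB in disk 7; 99 GB remain.
Put 28 GB in disk 3; 26 GB remain.
Put 176 GB in disk 8; 80 GB remain.
Put 60 GB in disk 8; 20 GB remain.
Put 185 GB in disk 9; 71 GB remain.
Put 141 GB in disk 10; 115 GB remain.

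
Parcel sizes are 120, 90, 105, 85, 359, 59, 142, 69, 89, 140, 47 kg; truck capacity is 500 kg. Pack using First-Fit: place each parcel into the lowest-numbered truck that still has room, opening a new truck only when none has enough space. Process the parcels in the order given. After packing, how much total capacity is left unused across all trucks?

195

120 kg → truck 1 (remaining 380 kg)
90 kg → truck 1 (remaining 290 kg)
105 kg → truck 1 (remaining 185 kg)
85 kg → truck 1 (remaining 100 kg)
359 kg → truck 2 (remaining 141 kg)
59 kg → truck 1 (remaining 41 kg)
142 kg → truck 3 (remaining 358 kg)
69 kg → truck 2 (remaining 72 kg)
89 kg → truck 3 (remaining 269 kg)
140 kg → truck 3 (remaining 129 kg)
47 kg → truck 2 (remaining 25 kg)
3 trucks × 500 kg = 1500 kg; used 1305 kg; unused 195 kg.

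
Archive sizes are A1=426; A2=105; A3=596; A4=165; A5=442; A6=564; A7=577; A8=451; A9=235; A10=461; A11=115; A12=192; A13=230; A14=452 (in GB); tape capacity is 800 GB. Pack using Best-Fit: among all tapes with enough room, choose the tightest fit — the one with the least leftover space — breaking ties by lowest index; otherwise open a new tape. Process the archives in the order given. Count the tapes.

Put A1 (426 GB) in tape 1; 374 GB remain.
Put A2 (105 GB) in tape 1; 269 GB remain.
Put A3 (596 GB) in tape 2; 204 GB remain.
Put A4 (165 GB) in tape 2; 39 GB remain.
Put A5 (442 GB) in tape 3; 358 GB remain.
Put A6 (564 GB) in tape 4; 236 GB remain.
Put A7 (577 GB) in tape 5; 223 GB remain.
Put A8 (451 GB) in tape 6; 349 GB remain.
Put A9 (235 GB) in tape 4; 1 GB remain.
Put A10 (461 GB) in tape 7; 339 GB remain.
Put A11 (115 GB) in tape 5; 108 GB remain.
Put A12 (192 GB) in tape 1; 77 GB remain.
Put A13 (230 GB) in tape 7; 109 GB remain.
Put A14 (452 GB) in tape 8; 348 GB remain.

8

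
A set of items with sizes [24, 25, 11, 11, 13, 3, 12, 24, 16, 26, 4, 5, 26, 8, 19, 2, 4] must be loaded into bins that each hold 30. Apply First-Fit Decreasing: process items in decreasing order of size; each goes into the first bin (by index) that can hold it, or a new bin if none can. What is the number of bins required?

9

Sorted descending: 26, 26, 25, 24, 24, 19, 16, 13, 12, 11, 11, 8, 5, 4, 4, 3, 2.
bin 1: place 26, 4 left
bin 2: place 26, 4 left
bin 3: place 25, 5 left
bin 4: place 24, 6 left
bin 5: place 24, 6 left
bin 6: place 19, 11 left
bin 7: place 16, 14 left
bin 7: place 13, 1 left
bin 8: place 12, 18 left
bin 6: place 11, 0 left
bin 8: place 11, 7 left
bin 9: place 8, 22 left
bin 3: place 5, 0 left
bin 1: place 4, 0 left
bin 2: place 4, 0 left
bin 4: place 3, 3 left
bin 4: place 2, 1 left
Final bins: [26,4] [26,4] [25,5] [24,3,2] [24] [19,11] [16,13] [12,11] [8].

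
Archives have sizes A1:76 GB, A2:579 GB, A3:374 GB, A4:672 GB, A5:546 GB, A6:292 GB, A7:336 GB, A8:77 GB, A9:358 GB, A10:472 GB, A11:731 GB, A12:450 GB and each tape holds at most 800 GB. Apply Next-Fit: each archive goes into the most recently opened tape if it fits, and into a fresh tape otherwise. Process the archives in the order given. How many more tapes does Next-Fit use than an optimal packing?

Next-Fit: [76,579] [374] [672] [546] [292,336,77] [358] [472] [731] [450] → 9 tapes.
Total size 4963 GB; any packing needs at least ⌈4963/800⌉ = 7 tapes.
An optimal packing achieves that bound: [731] [672,77] [579,76] [546] [472,292] [450,336] [374,358] → 7 tapes.
Excess: 9 − 7 = 2.

2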